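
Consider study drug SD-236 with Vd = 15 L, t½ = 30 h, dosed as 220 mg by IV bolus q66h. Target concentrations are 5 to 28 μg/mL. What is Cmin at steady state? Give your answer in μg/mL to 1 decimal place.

4.1 μg/mL

τ/t½ = 66/30 ≈ 2.2, so fraction remaining f = (1/2)^(66/30) ≈ 0.2176.
Each bolus raises the concentration by D/Vd = 220/15 ≈ 14.667 μg/mL.
Steady-state trough Cmin,ss = C₀·f/(1−f) ≈ 14.667 × 0.2176/0.7824 ≈ 4.079 μg/mL.
Trough 4.1 μg/mL vs MEC 5 μg/mL: subtherapeutic.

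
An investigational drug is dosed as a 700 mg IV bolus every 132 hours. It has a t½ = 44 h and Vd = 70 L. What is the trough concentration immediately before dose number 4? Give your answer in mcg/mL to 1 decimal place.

f = (1/2)^(τ/t½) = (1/2)^(132/44) ≈ 0.1250.
C₀ = D/Vd = 700/70 ≈ 10.000 mcg/mL.
Before the 4th dose, 3 doses have been given. Superposition: Cmin = C₀·(f + f² + … + f^3).
≈ 10.000 × (0.1250 + 0.0156 + 0.0020) ≈ 10.000 × 0.1426 ≈ 1.426 mcg/mL.

1.4 mcg/mL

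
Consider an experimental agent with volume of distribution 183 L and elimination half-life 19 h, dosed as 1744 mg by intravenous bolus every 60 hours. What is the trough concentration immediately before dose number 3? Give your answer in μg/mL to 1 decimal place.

f = (1/2)^(τ/t½) = (1/2)^(60/19) ≈ 0.1120.
C₀ = D/Vd = 1744/183 ≈ 9.530 μg/mL.
Before the 3rd dose, 2 doses have been given. Superposition: Cmin = C₀·(f + f²).
≈ 9.530 × (0.1120 + 0.0125) ≈ 9.530 × 0.1245 ≈ 1.186 μg/mL.

1.2 μg/mL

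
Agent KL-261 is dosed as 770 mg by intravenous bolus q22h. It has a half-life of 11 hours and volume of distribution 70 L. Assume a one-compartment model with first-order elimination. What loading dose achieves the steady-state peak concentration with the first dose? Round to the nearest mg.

f = (1/2)^(22/11) ≈ 0.250000; accumulation ratio R = 1/(1−f) ≈ 1.33333.
Loading dose to hit Cmax,ss on first dose: D_load = D_maint·R ≈ 770 × 1.33333 ≈ 1026.66 mg.

1027 mg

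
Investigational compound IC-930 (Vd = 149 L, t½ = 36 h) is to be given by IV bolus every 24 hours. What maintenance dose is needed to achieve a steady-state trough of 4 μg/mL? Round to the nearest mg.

350 mg

τ/t½ = 24/36 ≈ 0.66667, so f = (1/2)^(24/36) ≈ 0.629961.
Cmin,ss = (D/Vd)·f/(1−f), so D = Cmin,ss·Vd·(1−f)/f.
D = 4 × 149 × (1−f)/f ≈ 4 × 149 × 0.58740 ≈ 350.09 mg.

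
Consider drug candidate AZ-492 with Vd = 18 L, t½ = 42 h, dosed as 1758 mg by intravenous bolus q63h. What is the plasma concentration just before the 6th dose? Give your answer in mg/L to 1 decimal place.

f = (1/2)^(τ/t½) = (1/2)^(63/42) ≈ 0.3536.
C₀ = D/Vd = 1758/18 ≈ 97.667 mg/L.
Before the 6th dose, 5 doses have been given. Superposition: Cmin = C₀·(f + f² + … + f^5).
≈ 97.667 × (0.3536 + 0.1250 + 0.0442 + 0.0156 + 0.0055) ≈ 97.667 × 0.5439 ≈ 53.121 mg/L.

53.1 mg/L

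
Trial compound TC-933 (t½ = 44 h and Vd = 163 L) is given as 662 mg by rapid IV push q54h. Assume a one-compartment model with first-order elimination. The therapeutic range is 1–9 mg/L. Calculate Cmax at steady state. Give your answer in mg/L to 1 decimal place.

τ/t½ = 54/44 ≈ 1.2273, so fraction remaining f = (1/2)^(54/44) ≈ 0.4271.
Accumulation ratio R = 1/(1 − f) ≈ 1/0.5729 ≈ 1.7455.
Single-dose peak C₀ = D/Vd = 662/163 ≈ 4.061 mg/L.
Steady-state peak Cmax,ss = C₀·R ≈ 4.061 × 1.7455 ≈ 7.088 mg/L.
Peak 7.1 mg/L vs MTC 9 mg/L: below toxic threshold.

7.1 mg/L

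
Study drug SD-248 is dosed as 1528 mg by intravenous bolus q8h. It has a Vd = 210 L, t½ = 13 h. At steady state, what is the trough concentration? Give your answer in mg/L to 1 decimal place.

13.7 mg/L

Over one 8-h interval, 8/13 ≈ 0.61538 half-lives elapse, leaving f ≈ 0.6528 of each dose.
At steady state, accumulation factor R = 1/(1 − e^(−kτ)) ≈ 2.8802.
Each bolus raises the concentration by D/Vd = 1528/210 ≈ 7.276 mg/L.
Steady-state peak Cmax,ss = C₀·R ≈ 7.276 × 2.8802 ≈ 20.956 mg/L.
One interval later, Cmin,ss = Cmax,ss·e^(−kτ) ≈ 20.956 × 0.6528 ≈ 13.680 mg/L.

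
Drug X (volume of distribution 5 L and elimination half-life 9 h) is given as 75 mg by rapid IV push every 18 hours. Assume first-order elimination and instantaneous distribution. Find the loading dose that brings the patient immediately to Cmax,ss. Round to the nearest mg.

f = (1/2)^(18/9) ≈ 0.250000; accumulation ratio R = 1/(1−f) ≈ 1.33333.
Loading dose to hit Cmax,ss on first dose: D_load = D_maint·R ≈ 75 × 1.33333 ≈ 100.00 mg.

100 mg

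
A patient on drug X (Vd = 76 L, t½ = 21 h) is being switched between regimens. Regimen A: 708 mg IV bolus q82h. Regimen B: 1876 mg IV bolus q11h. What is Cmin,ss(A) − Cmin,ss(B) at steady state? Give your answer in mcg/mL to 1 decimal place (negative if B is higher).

-55.7 mcg/mL

Regimen A: f = (1/2)^(82/21) ≈ 0.0668; Cmin,ss = (708/76)·f/(1−f) ≈ 0.667 mcg/mL.
Regimen B: f = (1/2)^(11/21) ≈ 0.6955; Cmin,ss = (1876/76)·f/(1−f) ≈ 56.381 mcg/mL.
Difference ≈ 0.667 − 56.381 ≈ -55.714 mcg/mL.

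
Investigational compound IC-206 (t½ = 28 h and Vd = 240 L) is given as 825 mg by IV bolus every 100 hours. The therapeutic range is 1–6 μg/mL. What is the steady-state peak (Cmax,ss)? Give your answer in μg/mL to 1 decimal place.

3.8 μg/mL

Over one 100-h interval, 100/28 ≈ 3.5714 half-lives elapse, leaving f ≈ 0.0841 of each dose.
At steady state, accumulation factor R = 1/(1 − e^(−kτ)) ≈ 1.0918.
Single-dose peak C₀ = D/Vd = 825/240 ≈ 3.438 μg/mL.
Steady-state peak Cmax,ss = C₀·R ≈ 3.438 × 1.0918 ≈ 3.754 μg/mL.
Peak 3.8 μg/mL vs MTC 6 μg/mL: below toxic threshold.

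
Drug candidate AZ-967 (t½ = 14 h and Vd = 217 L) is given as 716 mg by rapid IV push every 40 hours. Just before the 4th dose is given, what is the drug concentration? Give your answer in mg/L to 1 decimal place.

f = (1/2)^(τ/t½) = (1/2)^(40/14) ≈ 0.1380.
C₀ = D/Vd = 716/217 ≈ 3.300 mg/L.
Before the 4th dose, 3 doses have been given. Superposition: Cmin = C₀·(f + f² + … + f^3).
≈ 3.300 × (0.1380 + 0.0190 + 0.0026) ≈ 3.300 × 0.1596 ≈ 0.527 mg/L.

0.5 mg/L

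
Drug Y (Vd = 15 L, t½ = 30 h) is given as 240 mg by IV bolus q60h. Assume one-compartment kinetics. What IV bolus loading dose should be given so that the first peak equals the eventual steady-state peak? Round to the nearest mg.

f = (1/2)^(60/30) ≈ 0.250000; accumulation ratio R = 1/(1−f) ≈ 1.33333.
Loading dose to hit Cmax,ss on first dose: D_load = D_maint·R ≈ 240 × 1.33333 ≈ 320.00 mg.

320 mg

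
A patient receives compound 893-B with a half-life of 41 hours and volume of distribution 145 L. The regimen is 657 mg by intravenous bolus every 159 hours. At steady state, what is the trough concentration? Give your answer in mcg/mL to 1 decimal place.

k = ln2/t½ = ln2/41 ≈ 0.016906 h⁻¹; fraction remaining f = e^(−kτ) = e^(−0.016906×159) ≈ 0.0680.
Accumulation ratio R = 1/(1 − f) ≈ 1/0.9320 ≈ 1.0730.
Each bolus raises the concentration by D/Vd = 657/145 ≈ 4.531 mcg/mL.
Cmax,ss = C₀/(1 − f) ≈ 4.531/0.9320 ≈ 4.862 mcg/mL.
Steady-state trough Cmin,ss = Cmax,ss·f ≈ 4.862 × 0.0680 ≈ 0.331 mcg/mL.

0.3 mcg/mL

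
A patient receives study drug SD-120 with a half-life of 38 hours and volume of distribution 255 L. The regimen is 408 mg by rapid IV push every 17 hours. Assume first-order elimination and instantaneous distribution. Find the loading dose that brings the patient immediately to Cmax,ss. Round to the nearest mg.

f = (1/2)^(17/38) ≈ 0.733379; accumulation ratio R = 1/(1−f) ≈ 3.75064.
Loading dose to hit Cmax,ss on first dose: D_load = D_maint·R ≈ 408 × 3.75064 ≈ 1530.26 mg.

1530 mg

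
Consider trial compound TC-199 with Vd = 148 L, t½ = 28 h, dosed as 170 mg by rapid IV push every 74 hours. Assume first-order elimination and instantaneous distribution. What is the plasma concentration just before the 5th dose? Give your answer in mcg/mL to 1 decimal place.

0.2 mcg/mL

f = (1/2)^(τ/t½) = (1/2)^(74/28) ≈ 0.1601.
C₀ = D/Vd = 170/148 ≈ 1.149 mcg/mL.
Before the 5th dose, 4 doses have been given. Superposition: Cmin = C₀·(f + f² + … + f^4).
≈ 1.149 × (0.1601 + 0.0256 + 0.0041 + 0.0007) ≈ 1.149 × 0.1905 ≈ 0.219 mcg/mL.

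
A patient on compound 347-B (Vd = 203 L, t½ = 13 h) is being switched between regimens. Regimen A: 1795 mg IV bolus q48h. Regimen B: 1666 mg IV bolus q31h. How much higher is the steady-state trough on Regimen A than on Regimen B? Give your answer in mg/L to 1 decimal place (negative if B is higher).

-1.2 mg/L

Regimen A: f = (1/2)^(48/13) ≈ 0.0774; Cmin,ss = (1795/203)·f/(1−f) ≈ 0.742 mg/L.
Regimen B: f = (1/2)^(31/13) ≈ 0.1915; Cmin,ss = (1666/203)·f/(1−f) ≈ 1.944 mg/L.
Difference ≈ 0.742 − 1.944 ≈ -1.202 mg/L.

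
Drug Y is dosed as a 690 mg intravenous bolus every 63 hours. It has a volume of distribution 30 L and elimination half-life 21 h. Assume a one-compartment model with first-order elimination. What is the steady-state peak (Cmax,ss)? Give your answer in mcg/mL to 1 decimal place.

The dosing interval is 3 half-lives, so f = 2^(−3) = 0.125.
Accumulation ratio R = 1/(1 − f) = 1/0.875 = 8/7.
Single-dose peak C₀ = D/Vd = 690/30 = 23 mcg/mL.
Steady-state peak Cmax,ss = C₀·R = 23 × 8/7 ≈ 26.286 mcg/mL.

26.3 mcg/mL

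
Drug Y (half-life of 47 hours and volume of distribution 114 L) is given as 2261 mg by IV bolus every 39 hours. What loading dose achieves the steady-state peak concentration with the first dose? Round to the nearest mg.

5169 mg

f = (1/2)^(39/47) ≈ 0.562612; accumulation ratio R = 1/(1−f) ≈ 2.28630.
Loading dose to hit Cmax,ss on first dose: D_load = D_maint·R ≈ 2261 × 2.28630 ≈ 5169.32 mg.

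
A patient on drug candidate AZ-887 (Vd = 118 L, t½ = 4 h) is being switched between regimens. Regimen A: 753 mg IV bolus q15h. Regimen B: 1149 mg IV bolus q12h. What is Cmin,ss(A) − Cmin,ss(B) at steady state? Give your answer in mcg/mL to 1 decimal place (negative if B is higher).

-0.9 mcg/mL

Regimen A: f = (1/2)^(15/4) ≈ 0.0743; Cmin,ss = (753/118)·f/(1−f) ≈ 0.512 mcg/mL.
Regimen B: f = (1/2)^(12/4) ≈ 0.1250; Cmin,ss = (1149/118)·f/(1−f) ≈ 1.391 mcg/mL.
Difference ≈ 0.512 − 1.391 ≈ -0.879 mcg/mL.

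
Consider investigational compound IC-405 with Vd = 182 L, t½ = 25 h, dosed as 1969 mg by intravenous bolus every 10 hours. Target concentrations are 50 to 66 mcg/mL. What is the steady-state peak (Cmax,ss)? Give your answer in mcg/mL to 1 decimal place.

44.7 mcg/mL

k = ln2/t½ = ln2/25 ≈ 0.027726 h⁻¹; fraction remaining f = e^(−kτ) = e^(−0.027726×10) ≈ 0.7579.
At steady state, accumulation factor R = 1/(1 − e^(−kτ)) ≈ 4.1305.
Single-dose peak C₀ = D/Vd = 1969/182 ≈ 10.819 mcg/mL.
Cmax,ss = C₀/(1 − f) ≈ 10.819/0.2421 ≈ 44.688 mcg/mL.
Peak 44.7 mcg/mL vs MTC 66 mcg/mL: below toxic threshold.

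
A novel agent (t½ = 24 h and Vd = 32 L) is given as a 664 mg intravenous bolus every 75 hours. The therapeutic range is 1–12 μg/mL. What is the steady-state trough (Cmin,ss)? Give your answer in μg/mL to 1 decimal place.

τ/t½ = 75/24 ≈ 3.125, so fraction remaining f = (1/2)^(75/24) ≈ 0.1146.
Single-dose peak C₀ = D/Vd = 664/32 ≈ 20.750 μg/mL.
Steady-state trough Cmin,ss = C₀·f/(1−f) ≈ 20.750 × 0.1146/0.8854 ≈ 2.686 μg/mL.
Trough 2.7 μg/mL vs MEC 1 μg/mL: adequate.

2.7 μg/mL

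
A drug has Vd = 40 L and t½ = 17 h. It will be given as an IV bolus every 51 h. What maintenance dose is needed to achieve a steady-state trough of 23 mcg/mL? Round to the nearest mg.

6440 mg

τ/t½ = 51/17 ≈ 3, so f = (1/2)^(51/17) ≈ 0.125000.
Cmin,ss = (D/Vd)·f/(1−f), so D = Cmin,ss·Vd·(1−f)/f.
D = 23 × 40 × (1−f)/f ≈ 23 × 40 × 7.00000 ≈ 6440.00 mg.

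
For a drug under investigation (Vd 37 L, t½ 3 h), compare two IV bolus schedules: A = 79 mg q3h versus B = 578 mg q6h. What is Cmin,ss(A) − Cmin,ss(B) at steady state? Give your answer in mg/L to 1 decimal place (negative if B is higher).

Regimen A: f = (1/2)^(3/3) ≈ 0.5000; Cmin,ss = (79/37)·f/(1−f) ≈ 2.135 mg/L.
Regimen B: f = (1/2)^(6/3) ≈ 0.2500; Cmin,ss = (578/37)·f/(1−f) ≈ 5.207 mg/L.
Difference ≈ 2.135 − 5.207 ≈ -3.072 mg/L.

-3.1 mg/L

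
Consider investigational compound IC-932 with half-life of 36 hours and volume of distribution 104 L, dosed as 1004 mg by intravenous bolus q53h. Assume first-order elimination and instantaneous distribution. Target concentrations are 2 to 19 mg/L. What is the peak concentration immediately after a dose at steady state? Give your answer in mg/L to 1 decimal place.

Over one 53-h interval, 53/36 ≈ 1.4722 half-lives elapse, leaving f ≈ 0.3604 of each dose.
At steady state, accumulation factor R = 1/(1 − e^(−kτ)) ≈ 1.5635.
Single-dose peak C₀ = D/Vd = 1004/104 ≈ 9.654 mg/L.
Steady-state peak Cmax,ss = C₀·R ≈ 9.654 × 1.5635 ≈ 15.094 mg/L.
Peak 15.1 mg/L vs MTC 19 mg/L: below toxic threshold.

15.1 mg/L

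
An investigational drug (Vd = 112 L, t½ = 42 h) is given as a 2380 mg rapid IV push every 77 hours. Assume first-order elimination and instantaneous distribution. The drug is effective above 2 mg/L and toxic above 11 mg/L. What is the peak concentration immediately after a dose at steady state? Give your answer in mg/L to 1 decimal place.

29.5 mg/L

k = ln2/t½ = ln2/42 ≈ 0.016504 h⁻¹; fraction remaining f = e^(−kτ) = e^(−0.016504×77) ≈ 0.2806.
At steady state, accumulation factor R = 1/(1 − e^(−kτ)) ≈ 1.3900.
Each bolus raises the concentration by D/Vd = 2380/112 ≈ 21.250 mg/L.
Steady-state peak Cmax,ss = C₀·R ≈ 21.250 × 1.3900 ≈ 29.537 mg/L.
Peak 29.5 mg/L vs MTC 11 mg/L: exceeds toxic threshold.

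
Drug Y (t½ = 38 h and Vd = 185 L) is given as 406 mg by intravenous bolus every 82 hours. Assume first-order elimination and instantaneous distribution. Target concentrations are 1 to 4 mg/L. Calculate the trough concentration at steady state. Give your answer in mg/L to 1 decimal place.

0.6 mg/L

τ/t½ = 82/38 ≈ 2.1579, so fraction remaining f = (1/2)^(82/38) ≈ 0.2241.
Each bolus raises the concentration by D/Vd = 406/185 ≈ 2.195 mg/L.
Steady-state trough Cmin,ss = C₀·f/(1−f) ≈ 2.195 × 0.2241/0.7759 ≈ 0.634 mg/L.
Trough 0.6 mg/L vs MEC 1 mg/L: subtherapeutic.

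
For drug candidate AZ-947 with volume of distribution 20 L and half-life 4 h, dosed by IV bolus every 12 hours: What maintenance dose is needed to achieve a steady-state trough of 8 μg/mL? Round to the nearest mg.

1120 mg

τ/t½ = 12/4 ≈ 3, so f = (1/2)^(12/4) ≈ 0.125000.
Cmin,ss = (D/Vd)·f/(1−f), so D = Cmin,ss·Vd·(1−f)/f.
D = 8 × 20 × (1−f)/f ≈ 8 × 20 × 7.00000 ≈ 1120.00 mg.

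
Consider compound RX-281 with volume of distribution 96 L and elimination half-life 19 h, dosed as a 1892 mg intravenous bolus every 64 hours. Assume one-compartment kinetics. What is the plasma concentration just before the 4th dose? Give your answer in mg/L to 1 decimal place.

2.1 mg/L

f = (1/2)^(τ/t½) = (1/2)^(64/19) ≈ 0.0968.
C₀ = D/Vd = 1892/96 ≈ 19.708 mg/L.
Before the 4th dose, 3 doses have been given. Superposition: Cmin = C₀·(f + f² + … + f^3).
≈ 19.708 × (0.0968 + 0.0094 + 0.0009) ≈ 19.708 × 0.1071 ≈ 2.111 mg/L.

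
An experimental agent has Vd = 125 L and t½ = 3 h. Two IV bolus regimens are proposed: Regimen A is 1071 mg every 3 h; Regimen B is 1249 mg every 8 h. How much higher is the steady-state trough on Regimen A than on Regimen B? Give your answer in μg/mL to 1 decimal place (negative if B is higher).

Regimen A: f = (1/2)^(3/3) ≈ 0.5000; Cmin,ss = (1071/125)·f/(1−f) ≈ 8.568 μg/mL.
Regimen B: f = (1/2)^(8/3) ≈ 0.1575; Cmin,ss = (1249/125)·f/(1−f) ≈ 1.868 μg/mL.
Difference ≈ 8.568 − 1.868 ≈ 6.700 μg/mL.

6.7 μg/mL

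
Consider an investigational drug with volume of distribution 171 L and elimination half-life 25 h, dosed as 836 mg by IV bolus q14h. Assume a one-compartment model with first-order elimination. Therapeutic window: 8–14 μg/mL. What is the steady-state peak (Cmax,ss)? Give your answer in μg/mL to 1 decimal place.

τ/t½ = 14/25 ≈ 0.56, so fraction remaining f = (1/2)^(14/25) ≈ 0.6783.
Accumulation ratio R = 1/(1 − f) ≈ 1/0.3217 ≈ 3.1085.
Single-dose peak C₀ = D/Vd = 836/171 ≈ 4.889 μg/mL.
Steady-state peak Cmax,ss = C₀·R ≈ 4.889 × 3.1085 ≈ 15.197 μg/mL.
Peak 15.2 μg/mL vs MTC 14 μg/mL: exceeds toxic threshold.

15.2 μg/mL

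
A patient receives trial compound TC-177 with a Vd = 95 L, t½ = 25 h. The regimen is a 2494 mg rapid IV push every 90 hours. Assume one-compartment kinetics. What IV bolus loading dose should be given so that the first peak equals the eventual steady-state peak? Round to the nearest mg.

f = (1/2)^(90/25) ≈ 0.082469; accumulation ratio R = 1/(1−f) ≈ 1.08988.
Loading dose to hit Cmax,ss on first dose: D_load = D_maint·R ≈ 2494 × 1.08988 ≈ 2718.16 mg.

2718 mg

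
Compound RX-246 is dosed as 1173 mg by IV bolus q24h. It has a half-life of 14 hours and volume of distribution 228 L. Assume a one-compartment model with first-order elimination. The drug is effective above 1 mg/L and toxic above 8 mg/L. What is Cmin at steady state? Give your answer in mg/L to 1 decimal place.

Over one 24-h interval, 24/14 ≈ 1.7143 half-lives elapse, leaving f ≈ 0.3048 of each dose.
Accumulation ratio R = 1/(1 − f) ≈ 1/0.6952 ≈ 1.4384.
Each bolus raises the concentration by D/Vd = 1173/228 ≈ 5.145 mg/L.
Steady-state peak Cmax,ss = C₀·R ≈ 5.145 × 1.4384 ≈ 7.401 mg/L.
One interval later, Cmin,ss = Cmax,ss·e^(−kτ) ≈ 7.401 × 0.3048 ≈ 2.256 mg/L.
Trough 2.3 mg/L vs MEC 1 mg/L: adequate.

2.3 mg/L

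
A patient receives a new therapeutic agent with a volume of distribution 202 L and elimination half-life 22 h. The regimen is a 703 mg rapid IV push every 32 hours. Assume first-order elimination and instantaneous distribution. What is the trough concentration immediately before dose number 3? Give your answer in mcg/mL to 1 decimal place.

1.7 mcg/mL

f = (1/2)^(τ/t½) = (1/2)^(32/22) ≈ 0.3649.
C₀ = D/Vd = 703/202 ≈ 3.480 mcg/mL.
Before the 3rd dose, 2 doses have been given. Superposition: Cmin = C₀·(f + f²).
≈ 3.480 × (0.3649 + 0.1332) ≈ 3.480 × 0.4981 ≈ 1.733 mcg/mL.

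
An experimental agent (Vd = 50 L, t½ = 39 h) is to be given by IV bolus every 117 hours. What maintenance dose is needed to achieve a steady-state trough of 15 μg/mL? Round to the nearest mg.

5250 mg

τ/t½ = 117/39 ≈ 3, so f = (1/2)^(117/39) ≈ 0.125000.
Cmin,ss = (D/Vd)·f/(1−f), so D = Cmin,ss·Vd·(1−f)/f.
D = 15 × 50 × (1−f)/f ≈ 15 × 50 × 7.00000 ≈ 5250.00 mg.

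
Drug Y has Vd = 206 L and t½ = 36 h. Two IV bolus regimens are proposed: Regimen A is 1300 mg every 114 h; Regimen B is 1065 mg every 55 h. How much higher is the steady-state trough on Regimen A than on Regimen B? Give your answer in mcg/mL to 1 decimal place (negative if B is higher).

-2.0 mcg/mL

Regimen A: f = (1/2)^(114/36) ≈ 0.1114; Cmin,ss = (1300/206)·f/(1−f) ≈ 0.791 mcg/mL.
Regimen B: f = (1/2)^(55/36) ≈ 0.3468; Cmin,ss = (1065/206)·f/(1−f) ≈ 2.745 mcg/mL.
Difference ≈ 0.791 − 2.745 ≈ -1.954 mcg/mL.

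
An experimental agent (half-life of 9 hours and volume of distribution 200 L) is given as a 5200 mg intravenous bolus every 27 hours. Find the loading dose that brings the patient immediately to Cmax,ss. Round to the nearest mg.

f = (1/2)^(27/9) ≈ 0.125000; accumulation ratio R = 1/(1−f) ≈ 1.14286.
Loading dose to hit Cmax,ss on first dose: D_load = D_maint·R ≈ 5200 × 1.14286 ≈ 5942.87 mg.

5943 mg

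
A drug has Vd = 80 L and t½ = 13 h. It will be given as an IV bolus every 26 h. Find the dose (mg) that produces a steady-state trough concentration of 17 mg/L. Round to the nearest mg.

τ/t½ = 26/13 ≈ 2, so f = (1/2)^(26/13) ≈ 0.250000.
Cmin,ss = (D/Vd)·f/(1−f), so D = Cmin,ss·Vd·(1−f)/f.
D = 17 × 80 × (1−f)/f ≈ 17 × 80 × 3.00000 ≈ 4080.00 mg.

4080 mg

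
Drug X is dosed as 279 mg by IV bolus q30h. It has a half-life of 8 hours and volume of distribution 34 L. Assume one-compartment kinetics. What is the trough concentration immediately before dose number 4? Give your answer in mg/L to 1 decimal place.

f = (1/2)^(τ/t½) = (1/2)^(30/8) ≈ 0.0743.
C₀ = D/Vd = 279/34 ≈ 8.206 mg/L.
Before the 4th dose, 3 doses have been given. Superposition: Cmin = C₀·(f + f² + … + f^3).
≈ 8.206 × (0.0743 + 0.0055 + 0.0004) ≈ 8.206 × 0.0802 ≈ 0.658 mg/L.

0.7 mg/L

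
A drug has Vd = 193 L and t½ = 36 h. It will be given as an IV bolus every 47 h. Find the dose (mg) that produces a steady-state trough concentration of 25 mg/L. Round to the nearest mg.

τ/t½ = 47/36 ≈ 1.3056, so f = (1/2)^(47/36) ≈ 0.404565.
Cmin,ss = (D/Vd)·f/(1−f), so D = Cmin,ss·Vd·(1−f)/f.
D = 25 × 193 × (1−f)/f ≈ 25 × 193 × 1.47179 ≈ 7101.39 mg.

7101 mg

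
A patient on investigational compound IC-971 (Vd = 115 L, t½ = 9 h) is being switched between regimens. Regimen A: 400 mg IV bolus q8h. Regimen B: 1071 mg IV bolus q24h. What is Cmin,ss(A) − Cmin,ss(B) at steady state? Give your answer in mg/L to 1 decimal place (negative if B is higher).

2.3 mg/L

Regimen A: f = (1/2)^(8/9) ≈ 0.5400; Cmin,ss = (400/115)·f/(1−f) ≈ 4.083 mg/L.
Regimen B: f = (1/2)^(24/9) ≈ 0.1575; Cmin,ss = (1071/115)·f/(1−f) ≈ 1.741 mg/L.
Difference ≈ 4.083 − 1.741 ≈ 2.342 mg/L.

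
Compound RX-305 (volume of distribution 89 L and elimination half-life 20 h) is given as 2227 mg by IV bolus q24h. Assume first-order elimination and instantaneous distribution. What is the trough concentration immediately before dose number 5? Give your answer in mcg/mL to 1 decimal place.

18.6 mcg/mL

f = (1/2)^(τ/t½) = (1/2)^(24/20) ≈ 0.4353.
C₀ = D/Vd = 2227/89 ≈ 25.022 mcg/mL.
Before the 5th dose, 4 doses have been given. Superposition: Cmin = C₀·(f + f² + … + f^4).
≈ 25.022 × (0.4353 + 0.1895 + 0.0825 + 0.0359) ≈ 25.022 × 0.7432 ≈ 18.596 mcg/mL.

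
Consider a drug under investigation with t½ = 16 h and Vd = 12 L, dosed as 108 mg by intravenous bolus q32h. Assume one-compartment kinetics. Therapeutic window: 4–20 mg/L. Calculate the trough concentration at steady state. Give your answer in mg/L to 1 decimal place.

3.0 mg/L

The dosing interval is 2 half-lives, so f = 2^(−2) = 0.25.
At steady state, R = 1/(1 − 0.25) = 4/3.
Single-dose peak C₀ = D/Vd = 108/12 = 9 mg/L.
Steady-state peak Cmax,ss = C₀·R = 9 × 4/3 ≈ 12.000 mg/L.
Steady-state trough Cmin,ss = Cmax,ss·f ≈ 12.000 × 0.25 ≈ 3.000 mg/L.
Trough 3.0 mg/L vs MEC 4 mg/L: subtherapeutic.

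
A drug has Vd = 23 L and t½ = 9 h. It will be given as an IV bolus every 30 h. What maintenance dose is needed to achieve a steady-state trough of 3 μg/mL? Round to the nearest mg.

τ/t½ = 30/9 ≈ 3.3333, so f = (1/2)^(30/9) ≈ 0.099213.
Cmin,ss = (D/Vd)·f/(1−f), so D = Cmin,ss·Vd·(1−f)/f.
D = 3 × 23 × (1−f)/f ≈ 3 × 23 × 9.07932 ≈ 626.47 mg.

626 mg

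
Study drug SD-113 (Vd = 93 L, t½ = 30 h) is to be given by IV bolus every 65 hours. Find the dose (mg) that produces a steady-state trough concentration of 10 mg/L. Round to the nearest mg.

τ/t½ = 65/30 ≈ 2.1667, so f = (1/2)^(65/30) ≈ 0.222725.
Cmin,ss = (D/Vd)·f/(1−f), so D = Cmin,ss·Vd·(1−f)/f.
D = 10 × 93 × (1−f)/f ≈ 10 × 93 × 3.48984 ≈ 3245.55 mg.

3246 mg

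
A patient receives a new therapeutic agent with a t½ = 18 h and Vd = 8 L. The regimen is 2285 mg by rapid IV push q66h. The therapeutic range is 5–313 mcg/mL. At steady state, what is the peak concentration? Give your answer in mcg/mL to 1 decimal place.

310.0 mcg/mL

Over one 66-h interval, 66/18 ≈ 3.6667 half-lives elapse, leaving f ≈ 0.0787 of each dose.
Accumulation ratio R = 1/(1 − f) ≈ 1/0.9213 ≈ 1.0854.
Single-dose peak C₀ = D/Vd = 2285/8 ≈ 285.625 mcg/mL.
Cmax,ss = C₀/(1 − f) ≈ 285.625/0.9213 ≈ 310.024 mcg/mL.
Peak 310.0 mcg/mL vs MTC 313 mcg/mL: below toxic threshold.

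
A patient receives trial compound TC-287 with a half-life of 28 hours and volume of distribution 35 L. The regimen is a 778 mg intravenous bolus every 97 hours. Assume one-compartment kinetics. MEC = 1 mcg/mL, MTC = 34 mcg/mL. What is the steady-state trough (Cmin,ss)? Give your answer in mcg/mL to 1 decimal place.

2.2 mcg/mL

k = ln2/t½ = ln2/28 ≈ 0.024755 h⁻¹; fraction remaining f = e^(−kτ) = e^(−0.024755×97) ≈ 0.0906.
Accumulation ratio R = 1/(1 − f) ≈ 1/0.9094 ≈ 1.0996.
Each bolus raises the concentration by D/Vd = 778/35 ≈ 22.229 mcg/mL.
Cmax,ss = C₀/(1 − f) ≈ 22.229/0.9094 ≈ 24.444 mcg/mL.
Steady-state trough Cmin,ss = Cmax,ss·f ≈ 24.444 × 0.0906 ≈ 2.215 mcg/mL.
Trough 2.2 mcg/mL vs MEC 1 mcg/mL: adequate.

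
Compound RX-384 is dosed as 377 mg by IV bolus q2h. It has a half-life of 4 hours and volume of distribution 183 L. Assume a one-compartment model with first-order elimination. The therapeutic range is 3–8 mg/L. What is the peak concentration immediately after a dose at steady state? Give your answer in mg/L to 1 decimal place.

τ/t½ = 2/4 ≈ 0.5, so fraction remaining f = (1/2)^(2/4) ≈ 0.7071.
Accumulation ratio R = 1/(1 − f) ≈ 1/0.2929 ≈ 3.4141.
Each bolus raises the concentration by D/Vd = 377/183 ≈ 2.060 mg/L.
Steady-state peak Cmax,ss = C₀·R ≈ 2.060 × 3.4141 ≈ 7.033 mg/L.
Peak 7.0 mg/L vs MTC 8 mg/L: below toxic threshold.

7.0 mg/L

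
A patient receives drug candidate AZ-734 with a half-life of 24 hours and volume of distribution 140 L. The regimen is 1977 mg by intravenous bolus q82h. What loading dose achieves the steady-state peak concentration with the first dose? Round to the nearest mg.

f = (1/2)^(82/24) ≈ 0.093644; accumulation ratio R = 1/(1−f) ≈ 1.10332.
Loading dose to hit Cmax,ss on first dose: D_load = D_maint·R ≈ 1977 × 1.10332 ≈ 2181.26 mg.

2181 mg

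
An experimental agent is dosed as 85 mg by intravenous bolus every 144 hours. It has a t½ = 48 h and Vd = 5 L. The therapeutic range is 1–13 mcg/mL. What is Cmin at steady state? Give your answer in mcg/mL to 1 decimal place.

τ = 144 h = 3 half-lives, so f = (1/2)^3 = 0.125.
At steady state, R = 1/(1 − 0.125) = 8/7.
Single-dose peak C₀ = D/Vd = 85/5 = 17 mcg/mL.
Steady-state peak Cmax,ss = C₀·R = 17 × 8/7 ≈ 19.429 mcg/mL.
Steady-state trough Cmin,ss = Cmax,ss·f ≈ 19.429 × 0.125 ≈ 2.429 mcg/mL.
Trough 2.4 mcg/mL vs MEC 1 mcg/mL: adequate.

2.4 mcg/mL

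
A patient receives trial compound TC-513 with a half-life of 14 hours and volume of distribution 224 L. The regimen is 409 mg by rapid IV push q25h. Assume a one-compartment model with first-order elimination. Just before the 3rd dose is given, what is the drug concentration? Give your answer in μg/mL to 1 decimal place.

f = (1/2)^(τ/t½) = (1/2)^(25/14) ≈ 0.2900.
C₀ = D/Vd = 409/224 ≈ 1.826 μg/mL.
Before the 3rd dose, 2 doses have been given. Superposition: Cmin = C₀·(f + f²).
≈ 1.826 × (0.2900 + 0.0841) ≈ 1.826 × 0.3741 ≈ 0.683 μg/mL.

0.7 μg/mL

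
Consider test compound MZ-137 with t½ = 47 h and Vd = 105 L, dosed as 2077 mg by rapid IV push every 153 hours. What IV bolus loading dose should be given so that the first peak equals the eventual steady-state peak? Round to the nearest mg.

f = (1/2)^(153/47) ≈ 0.104725; accumulation ratio R = 1/(1−f) ≈ 1.11698.
Loading dose to hit Cmax,ss on first dose: D_load = D_maint·R ≈ 2077 × 1.11698 ≈ 2319.97 mg.

2320 mg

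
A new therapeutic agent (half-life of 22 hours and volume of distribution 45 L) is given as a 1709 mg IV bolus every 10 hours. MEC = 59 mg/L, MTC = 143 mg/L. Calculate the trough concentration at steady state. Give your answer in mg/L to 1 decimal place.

Over one 10-h interval, 10/22 ≈ 0.45455 half-lives elapse, leaving f ≈ 0.7297 of each dose.
Single-dose peak C₀ = D/Vd = 1709/45 ≈ 37.978 mg/L.
Steady-state trough Cmin,ss = C₀·f/(1−f) ≈ 37.978 × 0.7297/0.2703 ≈ 102.525 mg/L.
Trough 102.5 mg/L vs MEC 59 mg/L: adequate.

102.5 mg/L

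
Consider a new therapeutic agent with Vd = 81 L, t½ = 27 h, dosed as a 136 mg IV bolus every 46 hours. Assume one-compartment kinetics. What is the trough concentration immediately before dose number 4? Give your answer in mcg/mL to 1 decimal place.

0.7 mcg/mL

f = (1/2)^(τ/t½) = (1/2)^(46/27) ≈ 0.3070.
C₀ = D/Vd = 136/81 ≈ 1.679 mcg/mL.
Before the 4th dose, 3 doses have been given. Superposition: Cmin = C₀·(f + f² + … + f^3).
≈ 1.679 × (0.3070 + 0.0942 + 0.0289) ≈ 1.679 × 0.4301 ≈ 0.722 mcg/mL.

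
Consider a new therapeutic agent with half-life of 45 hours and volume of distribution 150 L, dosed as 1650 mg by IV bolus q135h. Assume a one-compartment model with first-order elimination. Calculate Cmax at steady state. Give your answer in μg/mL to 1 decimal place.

12.6 μg/mL

τ = 135 h = 3 half-lives, so f = (1/2)^3 = 0.125.
Accumulation ratio R = 1/(1 − f) = 1/0.875 = 8/7.
Single-dose peak C₀ = D/Vd = 1650/150 = 11 μg/mL.
Steady-state peak Cmax,ss = C₀·R = 11 × 8/7 ≈ 12.571 μg/mL.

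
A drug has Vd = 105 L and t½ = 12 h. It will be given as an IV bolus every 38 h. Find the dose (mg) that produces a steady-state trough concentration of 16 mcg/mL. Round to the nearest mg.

13406 mg

τ/t½ = 38/12 ≈ 3.1667, so f = (1/2)^(38/12) ≈ 0.111362.
Cmin,ss = (D/Vd)·f/(1−f), so D = Cmin,ss·Vd·(1−f)/f.
D = 16 × 105 × (1−f)/f ≈ 16 × 105 × 7.97972 ≈ 13405.93 mg.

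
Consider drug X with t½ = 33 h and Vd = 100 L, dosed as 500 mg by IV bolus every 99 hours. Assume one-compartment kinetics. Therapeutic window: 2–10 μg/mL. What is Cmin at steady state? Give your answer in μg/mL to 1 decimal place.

The dosing interval is 3 half-lives, so f = 2^(−3) = 0.125.
At steady state, R = 1/(1 − 0.125) = 8/7.
Single-dose peak C₀ = D/Vd = 500/100 = 5 μg/mL.
Steady-state peak Cmax,ss = C₀·R = 5 × 8/7 ≈ 5.714 μg/mL.
Steady-state trough Cmin,ss = Cmax,ss·f ≈ 5.714 × 0.125 ≈ 0.714 μg/mL.
Trough 0.7 μg/mL vs MEC 2 μg/mL: subtherapeutic.

0.7 μg/mL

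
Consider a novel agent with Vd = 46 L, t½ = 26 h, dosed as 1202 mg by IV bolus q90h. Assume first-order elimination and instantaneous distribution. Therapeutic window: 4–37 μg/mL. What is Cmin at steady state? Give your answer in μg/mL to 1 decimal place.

Over one 90-h interval, 90/26 ≈ 3.4615 half-lives elapse, leaving f ≈ 0.0908 of each dose.
At steady state, accumulation factor R = 1/(1 − e^(−kτ)) ≈ 1.0999.
Single-dose peak C₀ = D/Vd = 1202/46 ≈ 26.130 μg/mL.
Steady-state peak Cmax,ss = C₀·R ≈ 26.130 × 1.0999 ≈ 28.740 μg/mL.
One interval later, Cmin,ss = Cmax,ss·e^(−kτ) ≈ 28.740 × 0.0908 ≈ 2.610 μg/mL.
Trough 2.6 μg/mL vs MEC 4 μg/mL: subtherapeutic.

2.6 μg/mL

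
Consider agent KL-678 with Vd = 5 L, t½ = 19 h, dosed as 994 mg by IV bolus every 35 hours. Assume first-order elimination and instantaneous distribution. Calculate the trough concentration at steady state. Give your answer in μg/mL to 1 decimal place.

k = ln2/t½ = ln2/19 ≈ 0.036481 h⁻¹; fraction remaining f = e^(−kτ) = e^(−0.036481×35) ≈ 0.2789.
Each bolus raises the concentration by D/Vd = 994/5 ≈ 198.800 μg/mL.
Steady-state trough Cmin,ss = C₀·f/(1−f) ≈ 198.800 × 0.2789/0.7211 ≈ 76.890 μg/mL.

76.9 μg/mL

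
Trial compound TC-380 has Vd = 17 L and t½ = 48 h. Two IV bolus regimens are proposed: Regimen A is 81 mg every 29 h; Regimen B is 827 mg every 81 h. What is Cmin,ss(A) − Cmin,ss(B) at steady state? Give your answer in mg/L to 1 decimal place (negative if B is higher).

Regimen A: f = (1/2)^(29/48) ≈ 0.6579; Cmin,ss = (81/17)·f/(1−f) ≈ 9.163 mg/L.
Regimen B: f = (1/2)^(81/48) ≈ 0.3105; Cmin,ss = (827/17)·f/(1−f) ≈ 21.907 mg/L.
Difference ≈ 9.163 − 21.907 ≈ -12.744 mg/L.

-12.7 mg/L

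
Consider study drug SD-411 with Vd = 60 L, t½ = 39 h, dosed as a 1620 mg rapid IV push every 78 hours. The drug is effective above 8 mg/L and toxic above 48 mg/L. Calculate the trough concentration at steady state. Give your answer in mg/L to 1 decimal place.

τ = 78 h = 2 half-lives, so f = (1/2)^2 = 0.25.
At steady state, R = 1/(1 − 0.25) = 4/3.
Single-dose peak C₀ = D/Vd = 1620/60 = 27 mg/L.
Steady-state peak Cmax,ss = C₀·R = 27 × 4/3 ≈ 36.000 mg/L.
Steady-state trough Cmin,ss = Cmax,ss·f ≈ 36.000 × 0.25 ≈ 9.000 mg/L.
Trough 9.0 mg/L vs MEC 8 mg/L: adequate.

9.0 mg/L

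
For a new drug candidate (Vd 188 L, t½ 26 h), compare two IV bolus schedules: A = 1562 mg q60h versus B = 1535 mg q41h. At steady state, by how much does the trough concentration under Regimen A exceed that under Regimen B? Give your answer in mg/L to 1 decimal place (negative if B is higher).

Regimen A: f = (1/2)^(60/26) ≈ 0.2020; Cmin,ss = (1562/188)·f/(1−f) ≈ 2.103 mg/L.
Regimen B: f = (1/2)^(41/26) ≈ 0.3352; Cmin,ss = (1535/188)·f/(1−f) ≈ 4.117 mg/L.
Difference ≈ 2.103 − 4.117 ≈ -2.014 mg/L.

-2.0 mg/L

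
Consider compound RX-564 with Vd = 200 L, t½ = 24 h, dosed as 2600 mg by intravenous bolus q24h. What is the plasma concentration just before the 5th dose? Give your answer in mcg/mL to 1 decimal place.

12.2 mcg/mL

f = (1/2)^(τ/t½) = (1/2)^(24/24) ≈ 0.5000.
C₀ = D/Vd = 2600/200 ≈ 13.000 mcg/mL.
Before the 5th dose, 4 doses have been given. Superposition: Cmin = C₀·(f + f² + … + f^4).
≈ 13.000 × (0.5000 + 0.2500 + 0.1250 + 0.0625) ≈ 13.000 × 0.9375 ≈ 12.188 mcg/mL.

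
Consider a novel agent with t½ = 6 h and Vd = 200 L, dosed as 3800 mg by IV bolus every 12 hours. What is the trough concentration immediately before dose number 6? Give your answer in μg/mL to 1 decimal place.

f = (1/2)^(τ/t½) = (1/2)^(12/6) ≈ 0.2500.
C₀ = D/Vd = 3800/200 ≈ 19.000 μg/mL.
Before the 6th dose, 5 doses have been given. Superposition: Cmin = C₀·(f + f² + … + f^5).
≈ 19.000 × (0.2500 + 0.0625 + 0.0156 + 0.0039 + 0.0010) ≈ 19.000 × 0.3330 ≈ 6.327 μg/mL.

6.3 μg/mL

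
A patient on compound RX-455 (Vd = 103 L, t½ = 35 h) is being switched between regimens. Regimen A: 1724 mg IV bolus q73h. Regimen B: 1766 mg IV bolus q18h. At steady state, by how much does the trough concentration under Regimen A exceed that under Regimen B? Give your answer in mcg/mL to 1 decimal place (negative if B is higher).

Regimen A: f = (1/2)^(73/35) ≈ 0.2356; Cmin,ss = (1724/103)·f/(1−f) ≈ 5.159 mcg/mL.
Regimen B: f = (1/2)^(18/35) ≈ 0.7001; Cmin,ss = (1766/103)·f/(1−f) ≈ 40.026 mcg/mL.
Difference ≈ 5.159 − 40.026 ≈ -34.867 mcg/mL.

-34.9 mcg/mL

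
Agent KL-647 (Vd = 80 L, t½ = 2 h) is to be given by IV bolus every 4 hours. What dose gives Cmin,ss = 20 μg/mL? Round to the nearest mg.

4800 mg

τ/t½ = 4/2 ≈ 2, so f = (1/2)^(4/2) ≈ 0.250000.
Cmin,ss = (D/Vd)·f/(1−f), so D = Cmin,ss·Vd·(1−f)/f.
D = 20 × 80 × (1−f)/f ≈ 20 × 80 × 3.00000 ≈ 4800.00 mg.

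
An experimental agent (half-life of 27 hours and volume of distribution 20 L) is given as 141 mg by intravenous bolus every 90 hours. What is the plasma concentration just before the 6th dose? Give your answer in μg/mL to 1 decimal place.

0.8 μg/mL

f = (1/2)^(τ/t½) = (1/2)^(90/27) ≈ 0.0992.
C₀ = D/Vd = 141/20 ≈ 7.050 μg/mL.
Before the 6th dose, 5 doses have been given. Superposition: Cmin = C₀·(f + f² + … + f^5).
≈ 7.050 × (0.0992 + 0.0098 + 0.0010 + 0.0001 + 0.0000) ≈ 7.050 × 0.1101 ≈ 0.776 μg/mL.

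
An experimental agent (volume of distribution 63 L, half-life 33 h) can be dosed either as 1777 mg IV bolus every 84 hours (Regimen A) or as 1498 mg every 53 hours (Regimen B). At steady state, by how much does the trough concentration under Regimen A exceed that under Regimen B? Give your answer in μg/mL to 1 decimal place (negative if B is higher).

Regimen A: f = (1/2)^(84/33) ≈ 0.1713; Cmin,ss = (1777/63)·f/(1−f) ≈ 5.831 μg/mL.
Regimen B: f = (1/2)^(53/33) ≈ 0.3285; Cmin,ss = (1498/63)·f/(1−f) ≈ 11.632 μg/mL.
Difference ≈ 5.831 − 11.632 ≈ -5.801 μg/mL.

-5.8 μg/mL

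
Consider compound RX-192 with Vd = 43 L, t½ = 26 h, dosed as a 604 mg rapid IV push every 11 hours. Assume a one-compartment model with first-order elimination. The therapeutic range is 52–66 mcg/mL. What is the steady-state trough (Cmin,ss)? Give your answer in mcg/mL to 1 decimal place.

41.2 mcg/mL

Over one 11-h interval, 11/26 ≈ 0.42308 half-lives elapse, leaving f ≈ 0.7458 of each dose.
Accumulation ratio R = 1/(1 − f) ≈ 1/0.2542 ≈ 3.9339.
Each bolus raises the concentration by D/Vd = 604/43 ≈ 14.047 mcg/mL.
Steady-state peak Cmax,ss = C₀·R ≈ 14.047 × 3.9339 ≈ 55.259 mcg/mL.
One interval later, Cmin,ss = Cmax,ss·e^(−kτ) ≈ 55.259 × 0.7458 ≈ 41.212 mcg/mL.
Trough 41.2 mcg/mL vs MEC 52 mcg/mL: subtherapeutic.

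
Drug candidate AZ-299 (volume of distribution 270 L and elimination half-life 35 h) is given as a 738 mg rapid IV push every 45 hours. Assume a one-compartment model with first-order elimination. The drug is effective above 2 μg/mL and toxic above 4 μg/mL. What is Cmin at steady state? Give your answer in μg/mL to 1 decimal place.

1.9 μg/mL

τ/t½ = 45/35 ≈ 1.2857, so fraction remaining f = (1/2)^(45/35) ≈ 0.4102.
At steady state, accumulation factor R = 1/(1 − e^(−kτ)) ≈ 1.6955.
Each bolus raises the concentration by D/Vd = 738/270 ≈ 2.733 μg/mL.
Cmax,ss = C₀/(1 − f) ≈ 2.733/0.5898 ≈ 4.634 μg/mL.
Steady-state trough Cmin,ss = Cmax,ss·f ≈ 4.634 × 0.4102 ≈ 1.901 μg/mL.
Trough 1.9 μg/mL vs MEC 2 μg/mL: subtherapeutic.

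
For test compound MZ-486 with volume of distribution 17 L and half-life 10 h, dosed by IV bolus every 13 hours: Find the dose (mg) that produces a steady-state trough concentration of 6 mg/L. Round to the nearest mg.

149 mg

τ/t½ = 13/10 ≈ 1.3, so f = (1/2)^(13/10) ≈ 0.406126.
Cmin,ss = (D/Vd)·f/(1−f), so D = Cmin,ss·Vd·(1−f)/f.
D = 6 × 17 × (1−f)/f ≈ 6 × 17 × 1.46229 ≈ 149.15 mg.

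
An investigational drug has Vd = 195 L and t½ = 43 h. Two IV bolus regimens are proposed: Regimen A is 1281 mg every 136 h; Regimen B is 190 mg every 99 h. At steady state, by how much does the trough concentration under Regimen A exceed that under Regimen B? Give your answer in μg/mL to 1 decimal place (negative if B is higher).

Regimen A: f = (1/2)^(136/43) ≈ 0.1117; Cmin,ss = (1281/195)·f/(1−f) ≈ 0.826 μg/mL.
Regimen B: f = (1/2)^(99/43) ≈ 0.2027; Cmin,ss = (190/195)·f/(1−f) ≈ 0.248 μg/mL.
Difference ≈ 0.826 − 0.248 ≈ 0.578 μg/mL.

0.6 μg/mL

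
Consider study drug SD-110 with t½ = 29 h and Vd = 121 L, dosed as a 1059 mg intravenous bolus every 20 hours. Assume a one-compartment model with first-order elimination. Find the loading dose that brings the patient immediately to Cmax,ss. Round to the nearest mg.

f = (1/2)^(20/29) ≈ 0.620002; accumulation ratio R = 1/(1−f) ≈ 2.63159.
Loading dose to hit Cmax,ss on first dose: D_load = D_maint·R ≈ 1059 × 2.63159 ≈ 2786.85 mg.

2787 mg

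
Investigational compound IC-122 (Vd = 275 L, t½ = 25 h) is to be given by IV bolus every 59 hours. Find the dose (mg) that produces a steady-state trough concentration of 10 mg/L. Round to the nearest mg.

τ/t½ = 59/25 ≈ 2.36, so f = (1/2)^(59/25) ≈ 0.194791.
Cmin,ss = (D/Vd)·f/(1−f), so D = Cmin,ss·Vd·(1−f)/f.
D = 10 × 275 × (1−f)/f ≈ 10 × 275 × 4.13371 ≈ 11367.70 mg.

11368 mg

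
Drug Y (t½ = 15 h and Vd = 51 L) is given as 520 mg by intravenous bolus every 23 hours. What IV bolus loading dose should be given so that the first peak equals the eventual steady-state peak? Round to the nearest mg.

794 mg

f = (1/2)^(23/15) ≈ 0.345478; accumulation ratio R = 1/(1−f) ≈ 1.52783.
Loading dose to hit Cmax,ss on first dose: D_load = D_maint·R ≈ 520 × 1.52783 ≈ 794.47 mg.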